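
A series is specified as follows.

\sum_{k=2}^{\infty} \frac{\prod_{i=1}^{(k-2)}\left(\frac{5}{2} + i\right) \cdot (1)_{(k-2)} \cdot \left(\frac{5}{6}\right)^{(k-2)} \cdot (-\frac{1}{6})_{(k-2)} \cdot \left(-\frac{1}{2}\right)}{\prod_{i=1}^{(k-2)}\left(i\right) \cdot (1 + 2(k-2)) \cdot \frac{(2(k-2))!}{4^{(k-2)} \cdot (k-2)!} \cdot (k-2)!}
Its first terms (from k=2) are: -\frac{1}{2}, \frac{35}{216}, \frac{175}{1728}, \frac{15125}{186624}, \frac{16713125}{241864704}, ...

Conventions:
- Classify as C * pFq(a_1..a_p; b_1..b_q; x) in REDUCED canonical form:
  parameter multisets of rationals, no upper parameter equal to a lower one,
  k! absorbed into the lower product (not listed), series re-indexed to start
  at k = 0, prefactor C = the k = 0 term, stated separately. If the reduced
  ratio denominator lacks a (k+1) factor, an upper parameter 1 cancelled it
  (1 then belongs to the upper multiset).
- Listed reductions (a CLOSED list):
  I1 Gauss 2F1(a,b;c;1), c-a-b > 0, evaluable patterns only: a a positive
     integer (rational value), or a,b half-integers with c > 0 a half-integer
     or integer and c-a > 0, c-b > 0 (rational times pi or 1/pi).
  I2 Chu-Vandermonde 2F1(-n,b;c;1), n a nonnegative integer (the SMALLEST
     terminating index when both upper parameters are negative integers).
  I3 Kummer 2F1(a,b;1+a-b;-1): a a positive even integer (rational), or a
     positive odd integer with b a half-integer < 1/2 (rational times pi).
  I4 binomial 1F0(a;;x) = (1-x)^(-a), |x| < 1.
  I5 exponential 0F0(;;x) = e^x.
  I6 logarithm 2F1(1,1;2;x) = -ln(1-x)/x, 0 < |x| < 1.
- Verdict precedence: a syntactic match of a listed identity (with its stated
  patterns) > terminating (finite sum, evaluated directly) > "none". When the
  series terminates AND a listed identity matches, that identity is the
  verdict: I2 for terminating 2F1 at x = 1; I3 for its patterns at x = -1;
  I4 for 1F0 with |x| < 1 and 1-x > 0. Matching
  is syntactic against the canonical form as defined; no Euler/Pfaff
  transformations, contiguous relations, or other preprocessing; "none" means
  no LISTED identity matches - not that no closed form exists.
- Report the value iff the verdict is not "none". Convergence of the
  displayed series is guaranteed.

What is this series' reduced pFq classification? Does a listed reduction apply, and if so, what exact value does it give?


x = \frac{5}{6} here; the reduced form reads 2F1, upper {-\frac{1}{6}, \frac{7}{2}}, lower {\frac{3}{2}}, C = -\frac{1}{2}. Verdict: none - at argument \frac{5}{6} the multisets {-\frac{1}{6}, \frac{7}{2}} ; {\frac{3}{2}} match no listed identity.

Key observation: from the first term -\frac{1}{2}: the lower running product (C = -1/2, x = 5/6) is a rising factorial.
Term ratio: r(k) = \frac{5}{6} * (k-\frac{1}{6}) (k+\frac{7}{2}) / [(k+\frac{3}{2}) (k+1)] ; factor over Q: parameters, x = \frac{5}{6}, and C = -\frac{1}{2}.


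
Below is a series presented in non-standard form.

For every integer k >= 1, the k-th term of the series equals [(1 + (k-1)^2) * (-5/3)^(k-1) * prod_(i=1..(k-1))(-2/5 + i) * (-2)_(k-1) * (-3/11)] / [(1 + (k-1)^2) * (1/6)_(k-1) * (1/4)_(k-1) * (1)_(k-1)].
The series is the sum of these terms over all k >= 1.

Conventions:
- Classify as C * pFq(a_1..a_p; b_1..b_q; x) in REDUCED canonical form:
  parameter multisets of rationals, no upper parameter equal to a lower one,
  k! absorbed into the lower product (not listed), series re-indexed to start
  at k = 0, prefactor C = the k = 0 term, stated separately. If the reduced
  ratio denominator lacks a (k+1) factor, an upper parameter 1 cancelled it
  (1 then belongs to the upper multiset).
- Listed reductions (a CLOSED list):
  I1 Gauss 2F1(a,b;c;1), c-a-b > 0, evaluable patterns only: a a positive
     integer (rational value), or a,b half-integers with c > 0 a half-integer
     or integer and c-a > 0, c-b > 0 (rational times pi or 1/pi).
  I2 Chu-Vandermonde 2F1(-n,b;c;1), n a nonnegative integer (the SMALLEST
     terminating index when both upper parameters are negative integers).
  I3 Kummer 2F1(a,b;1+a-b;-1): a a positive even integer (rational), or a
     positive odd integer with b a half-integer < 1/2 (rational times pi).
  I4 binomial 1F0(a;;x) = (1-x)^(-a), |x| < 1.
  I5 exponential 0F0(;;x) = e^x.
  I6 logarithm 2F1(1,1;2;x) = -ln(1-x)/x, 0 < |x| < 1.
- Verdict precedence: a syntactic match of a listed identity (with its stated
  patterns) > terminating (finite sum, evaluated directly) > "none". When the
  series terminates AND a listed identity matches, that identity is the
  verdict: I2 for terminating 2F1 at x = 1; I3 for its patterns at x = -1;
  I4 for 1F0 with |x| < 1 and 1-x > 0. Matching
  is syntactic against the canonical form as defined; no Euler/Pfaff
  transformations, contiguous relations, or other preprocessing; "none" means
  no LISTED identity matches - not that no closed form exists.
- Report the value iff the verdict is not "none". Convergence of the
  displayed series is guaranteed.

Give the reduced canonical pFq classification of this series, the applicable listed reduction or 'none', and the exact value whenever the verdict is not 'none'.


Reduced: x = -5/3, 2F2, upper = {-2, 3/5}, lower = {1/6, 1/4}, C = -3/11. Verdict: terminating. With -2 upstairs the series is a 3-term polynomial sum; evaluated term by term. Sum: -9753/385.

First insight: t_0 = -3/11 here, and k^2 + 1 divides numerator and denominator alike; C = -3/11 after cancelling.
Ratio: r(k) = (-5/3) * (k-2) (k+3/5) / [(k+1/6) (k+1/4) (k+1)] - rational; roots negated = parameters, x = (-5/3), C = -3/11.


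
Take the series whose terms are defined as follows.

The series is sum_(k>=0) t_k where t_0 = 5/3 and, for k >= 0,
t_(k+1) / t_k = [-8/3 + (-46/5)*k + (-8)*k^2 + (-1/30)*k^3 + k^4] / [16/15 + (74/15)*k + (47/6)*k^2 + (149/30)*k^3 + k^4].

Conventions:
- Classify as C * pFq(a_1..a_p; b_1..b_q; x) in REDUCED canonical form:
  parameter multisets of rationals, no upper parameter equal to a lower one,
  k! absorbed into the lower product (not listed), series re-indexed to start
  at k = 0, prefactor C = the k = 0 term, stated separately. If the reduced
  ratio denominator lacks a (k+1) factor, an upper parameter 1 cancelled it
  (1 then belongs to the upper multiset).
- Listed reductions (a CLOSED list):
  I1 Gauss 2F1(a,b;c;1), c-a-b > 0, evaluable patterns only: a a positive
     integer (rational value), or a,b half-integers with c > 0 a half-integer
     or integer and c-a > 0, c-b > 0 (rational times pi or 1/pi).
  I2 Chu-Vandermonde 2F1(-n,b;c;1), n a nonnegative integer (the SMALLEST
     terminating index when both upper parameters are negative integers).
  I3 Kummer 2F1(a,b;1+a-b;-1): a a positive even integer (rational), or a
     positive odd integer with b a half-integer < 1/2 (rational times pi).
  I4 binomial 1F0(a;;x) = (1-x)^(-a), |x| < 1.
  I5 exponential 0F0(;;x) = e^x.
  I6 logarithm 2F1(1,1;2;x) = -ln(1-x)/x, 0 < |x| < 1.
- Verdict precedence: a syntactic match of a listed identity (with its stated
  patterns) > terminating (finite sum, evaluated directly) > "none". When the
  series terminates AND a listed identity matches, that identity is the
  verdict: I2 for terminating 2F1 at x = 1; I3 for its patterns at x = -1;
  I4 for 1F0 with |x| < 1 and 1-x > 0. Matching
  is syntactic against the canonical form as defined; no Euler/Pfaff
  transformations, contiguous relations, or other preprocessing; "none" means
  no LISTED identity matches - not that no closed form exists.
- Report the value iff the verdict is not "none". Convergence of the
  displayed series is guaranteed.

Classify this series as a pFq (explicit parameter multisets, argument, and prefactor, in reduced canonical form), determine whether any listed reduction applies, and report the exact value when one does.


x = 1 here; the reduced form reads 2F1, upper {-10/3, 2}, lower {8/3}, C = 5/3. Verdict: the Gauss summation I1 fires (x = 1: the Gamma ratio telescopes since c-a-b = 4 > 0 and a = 2 in Z>0). Hence: 5/54.

Structural cue: with t_0 = 5/3, cancel k + 1/2 from the displayed ratio first; then prefactor 5/3.
Adjacent-term ratio: r(k) = 1 * (k-10/3) (k+2) / [(k+8/3) (k+1)] - rational; roots negated = parameters, x = 1, C = 5/3.


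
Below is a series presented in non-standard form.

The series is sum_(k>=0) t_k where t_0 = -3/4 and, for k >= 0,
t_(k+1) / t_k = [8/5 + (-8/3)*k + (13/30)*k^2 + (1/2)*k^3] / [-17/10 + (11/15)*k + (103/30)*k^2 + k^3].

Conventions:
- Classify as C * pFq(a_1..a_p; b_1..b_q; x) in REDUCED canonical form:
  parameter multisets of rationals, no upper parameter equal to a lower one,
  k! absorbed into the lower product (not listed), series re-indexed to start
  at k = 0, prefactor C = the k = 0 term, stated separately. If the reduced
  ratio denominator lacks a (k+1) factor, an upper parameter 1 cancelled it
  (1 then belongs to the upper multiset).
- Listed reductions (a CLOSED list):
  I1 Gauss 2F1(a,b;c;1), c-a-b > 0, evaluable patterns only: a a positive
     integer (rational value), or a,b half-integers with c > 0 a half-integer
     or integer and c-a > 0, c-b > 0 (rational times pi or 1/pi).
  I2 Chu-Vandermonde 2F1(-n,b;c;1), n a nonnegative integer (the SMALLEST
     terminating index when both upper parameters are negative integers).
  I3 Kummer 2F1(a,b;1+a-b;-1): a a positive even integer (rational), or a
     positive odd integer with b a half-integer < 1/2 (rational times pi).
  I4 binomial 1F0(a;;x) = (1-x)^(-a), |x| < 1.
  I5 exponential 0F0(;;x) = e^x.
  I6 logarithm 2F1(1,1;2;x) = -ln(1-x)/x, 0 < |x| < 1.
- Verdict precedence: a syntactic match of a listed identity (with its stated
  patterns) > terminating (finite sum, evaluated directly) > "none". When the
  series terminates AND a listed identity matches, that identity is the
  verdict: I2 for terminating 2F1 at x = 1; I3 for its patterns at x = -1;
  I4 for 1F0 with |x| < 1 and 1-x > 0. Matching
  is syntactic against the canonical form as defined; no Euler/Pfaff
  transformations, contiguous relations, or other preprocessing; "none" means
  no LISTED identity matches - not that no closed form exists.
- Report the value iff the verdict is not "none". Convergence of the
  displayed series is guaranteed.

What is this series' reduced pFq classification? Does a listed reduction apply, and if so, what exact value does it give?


Canonical form: C = -3/4 times 2F1 with upper {-4/3, -4/5}, lower {-17/30}, x = 1/2. Verdict: none. A 2F1 with upper {-4/3, -4/5} fits none of I1-I6 at x = 1/2; the sum runs forever.

Structural cue: x = (1/2) and the parameter 3 appears in both the upper and lower lists and cancels.
Step ratio: r(k) = (1/2) * (k-4/3) (k-4/5) / [(k-17/30) (k+1)] - poly over poly, x = (1/2) from leading terms; C = -3/4 at k = 0.


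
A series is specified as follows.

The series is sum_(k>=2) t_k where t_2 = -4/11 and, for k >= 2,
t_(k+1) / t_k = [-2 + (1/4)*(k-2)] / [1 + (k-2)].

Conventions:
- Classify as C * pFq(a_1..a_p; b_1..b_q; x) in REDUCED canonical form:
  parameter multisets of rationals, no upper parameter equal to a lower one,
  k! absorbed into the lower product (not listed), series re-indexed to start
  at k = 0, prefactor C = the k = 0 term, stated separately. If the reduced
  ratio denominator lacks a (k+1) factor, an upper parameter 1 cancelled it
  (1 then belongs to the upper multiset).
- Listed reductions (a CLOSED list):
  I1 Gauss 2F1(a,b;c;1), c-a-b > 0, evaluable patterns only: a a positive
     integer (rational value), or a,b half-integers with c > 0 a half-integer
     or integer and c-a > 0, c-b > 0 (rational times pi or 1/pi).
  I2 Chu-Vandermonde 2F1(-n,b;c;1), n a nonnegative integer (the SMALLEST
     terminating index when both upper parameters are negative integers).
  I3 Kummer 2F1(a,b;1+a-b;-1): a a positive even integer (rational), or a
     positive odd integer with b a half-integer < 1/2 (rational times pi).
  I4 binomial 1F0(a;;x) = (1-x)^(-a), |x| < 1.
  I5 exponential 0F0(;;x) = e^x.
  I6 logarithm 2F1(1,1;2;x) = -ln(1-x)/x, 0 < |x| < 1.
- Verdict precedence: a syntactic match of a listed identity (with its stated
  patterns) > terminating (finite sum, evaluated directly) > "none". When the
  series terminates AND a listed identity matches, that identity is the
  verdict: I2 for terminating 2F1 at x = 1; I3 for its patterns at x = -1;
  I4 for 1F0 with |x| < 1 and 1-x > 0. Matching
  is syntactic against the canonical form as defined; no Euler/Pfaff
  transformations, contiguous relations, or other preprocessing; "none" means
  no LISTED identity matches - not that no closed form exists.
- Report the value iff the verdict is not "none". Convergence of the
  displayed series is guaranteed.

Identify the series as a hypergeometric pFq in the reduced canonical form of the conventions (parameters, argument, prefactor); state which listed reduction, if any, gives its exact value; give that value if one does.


Key step: t_0 = -4/11 here, and roots of the ratio polynomials (prefactor -4/11) are the negated parameters.
Consecutive-term ratio: r(k) = (1/4) * (k-8) / [(k+1)] - poly over poly, x = (1/4) from leading terms; C = -4/11 at k = 0.

Classification (C = -4/11): 1F0 with upper {-8}, lower {-}, argument x = 1/4. Verdict: binomial (I4) applies (the 1F0 binomial series: exponent 8, x = 1/4). Value: -6561/180224.


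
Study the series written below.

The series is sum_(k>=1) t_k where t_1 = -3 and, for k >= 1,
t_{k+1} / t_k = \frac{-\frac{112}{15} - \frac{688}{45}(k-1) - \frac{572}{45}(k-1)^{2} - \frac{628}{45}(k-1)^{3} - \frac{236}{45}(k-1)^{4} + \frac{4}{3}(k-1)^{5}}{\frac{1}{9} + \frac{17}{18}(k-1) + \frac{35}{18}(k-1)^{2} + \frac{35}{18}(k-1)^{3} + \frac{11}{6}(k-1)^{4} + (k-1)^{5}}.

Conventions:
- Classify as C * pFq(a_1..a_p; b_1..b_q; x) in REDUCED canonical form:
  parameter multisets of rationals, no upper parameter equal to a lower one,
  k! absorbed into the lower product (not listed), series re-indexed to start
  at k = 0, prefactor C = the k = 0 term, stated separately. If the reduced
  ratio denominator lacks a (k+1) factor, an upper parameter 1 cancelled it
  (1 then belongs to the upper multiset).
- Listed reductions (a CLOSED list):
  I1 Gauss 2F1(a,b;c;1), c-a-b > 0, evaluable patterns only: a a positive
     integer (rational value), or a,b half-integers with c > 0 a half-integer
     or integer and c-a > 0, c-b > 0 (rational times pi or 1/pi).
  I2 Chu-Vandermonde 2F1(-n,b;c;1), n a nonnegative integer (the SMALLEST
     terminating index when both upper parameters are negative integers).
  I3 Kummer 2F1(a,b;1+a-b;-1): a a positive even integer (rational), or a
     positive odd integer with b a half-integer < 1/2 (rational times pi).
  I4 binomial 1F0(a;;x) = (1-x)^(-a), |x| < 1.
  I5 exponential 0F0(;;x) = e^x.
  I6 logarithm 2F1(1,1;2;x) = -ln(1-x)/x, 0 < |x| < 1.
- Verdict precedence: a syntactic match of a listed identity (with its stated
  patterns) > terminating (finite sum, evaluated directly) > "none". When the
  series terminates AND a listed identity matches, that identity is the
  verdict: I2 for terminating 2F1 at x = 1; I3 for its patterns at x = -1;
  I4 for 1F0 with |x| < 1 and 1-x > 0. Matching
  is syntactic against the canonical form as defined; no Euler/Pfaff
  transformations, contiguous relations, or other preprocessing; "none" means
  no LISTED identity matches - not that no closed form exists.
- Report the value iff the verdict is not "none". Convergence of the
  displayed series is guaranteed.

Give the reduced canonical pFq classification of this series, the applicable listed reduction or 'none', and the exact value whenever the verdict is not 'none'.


Classification (C = -3): 2F1 with upper {-6, \frac{7}{5}}, lower {\frac{1}{6}}, argument x = \frac{4}{3}. Verdict: terminating - upper -6 stops the sum at k = 6; the 7 terms are added exactly. Value: -\frac{4588267179}{2991015625}.

The tell: from the first term -3: the ratio is unreduced: k^2 + 1 divides both sides (prefactor -3).
Term ratio: r(k) = \frac{4}{3} * (k-6) (k+\frac{7}{5}) / [(k+\frac{1}{6}) (k+1)] ; factor over Q: parameters, x = \frac{4}{3}, and C = -3.


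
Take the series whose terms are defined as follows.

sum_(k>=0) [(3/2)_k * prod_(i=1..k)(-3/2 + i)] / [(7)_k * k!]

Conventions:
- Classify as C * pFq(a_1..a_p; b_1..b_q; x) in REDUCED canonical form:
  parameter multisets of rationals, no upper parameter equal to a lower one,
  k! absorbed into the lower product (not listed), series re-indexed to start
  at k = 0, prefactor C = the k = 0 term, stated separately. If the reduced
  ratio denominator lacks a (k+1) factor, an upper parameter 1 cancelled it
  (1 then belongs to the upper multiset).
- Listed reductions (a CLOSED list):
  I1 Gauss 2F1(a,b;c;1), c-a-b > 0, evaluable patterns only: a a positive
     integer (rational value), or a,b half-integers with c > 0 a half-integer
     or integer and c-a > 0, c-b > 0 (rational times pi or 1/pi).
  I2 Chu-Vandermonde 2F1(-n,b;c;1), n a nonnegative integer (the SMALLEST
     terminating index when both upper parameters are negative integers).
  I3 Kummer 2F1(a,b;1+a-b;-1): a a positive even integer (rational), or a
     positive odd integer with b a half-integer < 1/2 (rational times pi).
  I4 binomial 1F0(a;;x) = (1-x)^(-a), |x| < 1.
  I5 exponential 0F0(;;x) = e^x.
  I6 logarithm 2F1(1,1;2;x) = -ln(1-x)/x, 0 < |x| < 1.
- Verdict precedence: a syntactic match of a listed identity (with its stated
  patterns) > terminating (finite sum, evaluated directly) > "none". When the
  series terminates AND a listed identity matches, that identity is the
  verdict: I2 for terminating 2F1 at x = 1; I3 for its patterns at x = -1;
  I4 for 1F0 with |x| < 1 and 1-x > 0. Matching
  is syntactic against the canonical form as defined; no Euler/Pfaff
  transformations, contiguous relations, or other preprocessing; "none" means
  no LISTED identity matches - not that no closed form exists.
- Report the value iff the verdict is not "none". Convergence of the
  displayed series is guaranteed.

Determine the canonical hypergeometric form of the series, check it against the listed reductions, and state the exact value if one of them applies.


Canonical form: C = 1 times 2F1 with upper {-1/2, 3/2}, lower {7}, x = 1. Verdict at x = 1: the half-integer Gauss pattern (I1) matches (x = 1; upper {-1/2, 3/2} half-integers, c = 7 in the evaluable pattern). Its exact value is (524288/189189) / pi.

Key step: from the first term 1: the running product (prefactor 1) telescopes to a rising factorial.
Step ratio: r(k) = 1 * (k-1/2) (k+3/2) / [(k+7) (k+1)] - rational in k, leading ratio 1; with t_0 = 1, classification follows.


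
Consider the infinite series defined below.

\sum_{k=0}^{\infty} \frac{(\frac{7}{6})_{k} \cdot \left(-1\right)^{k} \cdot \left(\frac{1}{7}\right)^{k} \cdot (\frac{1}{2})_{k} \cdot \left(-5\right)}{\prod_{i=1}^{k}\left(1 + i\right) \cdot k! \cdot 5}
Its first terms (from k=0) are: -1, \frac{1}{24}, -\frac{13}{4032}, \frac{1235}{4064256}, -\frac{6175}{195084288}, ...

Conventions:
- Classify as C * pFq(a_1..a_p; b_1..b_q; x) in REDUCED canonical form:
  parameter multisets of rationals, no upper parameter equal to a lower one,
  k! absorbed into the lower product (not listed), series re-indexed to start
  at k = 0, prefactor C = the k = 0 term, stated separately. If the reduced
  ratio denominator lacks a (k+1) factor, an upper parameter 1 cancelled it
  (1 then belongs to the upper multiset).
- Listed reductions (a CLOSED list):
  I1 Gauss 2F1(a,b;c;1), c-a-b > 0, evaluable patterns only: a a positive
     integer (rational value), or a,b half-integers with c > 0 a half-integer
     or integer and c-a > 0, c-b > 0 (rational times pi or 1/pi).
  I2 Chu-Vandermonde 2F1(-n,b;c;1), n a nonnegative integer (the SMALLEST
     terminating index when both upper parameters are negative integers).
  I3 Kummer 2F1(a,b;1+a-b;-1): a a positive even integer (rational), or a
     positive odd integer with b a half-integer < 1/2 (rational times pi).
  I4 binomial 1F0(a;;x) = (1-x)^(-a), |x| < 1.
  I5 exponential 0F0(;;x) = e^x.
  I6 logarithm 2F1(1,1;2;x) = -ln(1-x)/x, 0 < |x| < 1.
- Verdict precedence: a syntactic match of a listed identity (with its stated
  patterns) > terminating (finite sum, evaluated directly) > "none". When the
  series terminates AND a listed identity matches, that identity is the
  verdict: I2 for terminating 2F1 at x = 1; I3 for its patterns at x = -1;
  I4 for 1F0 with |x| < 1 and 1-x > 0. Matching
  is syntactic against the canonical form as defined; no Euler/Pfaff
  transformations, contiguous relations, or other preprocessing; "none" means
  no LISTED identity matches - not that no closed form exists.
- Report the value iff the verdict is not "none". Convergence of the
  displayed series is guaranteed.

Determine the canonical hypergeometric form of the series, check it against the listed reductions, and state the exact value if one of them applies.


First insight: from the first term -1: the (-1)^k factor (C = -1, x = -1/7) folds into the argument's sign.
Ratio: r(k) = -\frac{1}{7} * (k+\frac{1}{2}) (k+\frac{7}{6}) / [(k+2) (k+1)] - rational in k, leading ratio -\frac{1}{7}; with t_0 = -1, classification follows.

This is -1 * 2F1(\frac{1}{2}, \frac{7}{6}; 2; -\frac{1}{7}) in reduced canonical form. Verdict: no listed reduction: x = -\frac{1}{7} and upper {\frac{1}{2}, \frac{7}{6}} fail every I1-I6 pattern.


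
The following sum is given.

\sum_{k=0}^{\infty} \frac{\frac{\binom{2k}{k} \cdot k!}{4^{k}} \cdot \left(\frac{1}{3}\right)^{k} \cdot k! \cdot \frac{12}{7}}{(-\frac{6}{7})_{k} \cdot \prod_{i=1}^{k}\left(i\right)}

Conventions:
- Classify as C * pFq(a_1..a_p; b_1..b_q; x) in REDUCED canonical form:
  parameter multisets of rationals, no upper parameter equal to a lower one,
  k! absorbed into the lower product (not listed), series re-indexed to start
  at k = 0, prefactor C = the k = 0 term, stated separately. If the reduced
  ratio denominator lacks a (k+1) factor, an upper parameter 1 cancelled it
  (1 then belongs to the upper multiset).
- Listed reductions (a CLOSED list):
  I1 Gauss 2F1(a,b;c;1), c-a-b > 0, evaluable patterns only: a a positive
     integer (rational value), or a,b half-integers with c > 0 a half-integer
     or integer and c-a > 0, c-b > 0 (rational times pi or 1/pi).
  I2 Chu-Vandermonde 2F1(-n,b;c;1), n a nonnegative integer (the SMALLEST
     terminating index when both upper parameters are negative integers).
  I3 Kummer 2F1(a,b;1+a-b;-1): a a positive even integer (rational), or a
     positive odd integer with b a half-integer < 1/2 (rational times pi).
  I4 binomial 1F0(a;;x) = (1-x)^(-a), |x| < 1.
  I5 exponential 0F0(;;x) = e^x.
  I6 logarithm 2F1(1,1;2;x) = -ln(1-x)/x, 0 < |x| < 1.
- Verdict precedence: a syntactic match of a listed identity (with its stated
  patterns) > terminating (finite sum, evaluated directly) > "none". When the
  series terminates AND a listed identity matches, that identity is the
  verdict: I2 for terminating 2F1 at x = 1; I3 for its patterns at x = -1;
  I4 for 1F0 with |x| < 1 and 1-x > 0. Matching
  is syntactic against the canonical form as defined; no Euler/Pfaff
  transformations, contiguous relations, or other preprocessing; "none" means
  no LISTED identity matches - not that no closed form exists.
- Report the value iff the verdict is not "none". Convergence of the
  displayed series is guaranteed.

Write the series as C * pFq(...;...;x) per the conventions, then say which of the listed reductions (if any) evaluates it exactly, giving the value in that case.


Classification (C = \frac{12}{7}): 2F1 with upper {\frac{1}{2}, 1}, lower {-\frac{6}{7}}, argument x = \frac{1}{3}. Verdict: none - at argument \frac{1}{3} the multisets {\frac{1}{2}, 1} ; {-\frac{6}{7}} match no listed identity.

The tell: with t_0 = \frac{12}{7}, the factorial ratio (C = 12/7) (k+a-1)!/(a-1)! is a rising factorial (a)_k.
Adjacent-term ratio: r(k) = \frac{1}{3} * (k+\frac{1}{2}) (k+1) / [(k-\frac{6}{7}) (k+1)] - poly over poly, x = \frac{1}{3} from leading terms; C = \frac{12}{7} at k = 0.


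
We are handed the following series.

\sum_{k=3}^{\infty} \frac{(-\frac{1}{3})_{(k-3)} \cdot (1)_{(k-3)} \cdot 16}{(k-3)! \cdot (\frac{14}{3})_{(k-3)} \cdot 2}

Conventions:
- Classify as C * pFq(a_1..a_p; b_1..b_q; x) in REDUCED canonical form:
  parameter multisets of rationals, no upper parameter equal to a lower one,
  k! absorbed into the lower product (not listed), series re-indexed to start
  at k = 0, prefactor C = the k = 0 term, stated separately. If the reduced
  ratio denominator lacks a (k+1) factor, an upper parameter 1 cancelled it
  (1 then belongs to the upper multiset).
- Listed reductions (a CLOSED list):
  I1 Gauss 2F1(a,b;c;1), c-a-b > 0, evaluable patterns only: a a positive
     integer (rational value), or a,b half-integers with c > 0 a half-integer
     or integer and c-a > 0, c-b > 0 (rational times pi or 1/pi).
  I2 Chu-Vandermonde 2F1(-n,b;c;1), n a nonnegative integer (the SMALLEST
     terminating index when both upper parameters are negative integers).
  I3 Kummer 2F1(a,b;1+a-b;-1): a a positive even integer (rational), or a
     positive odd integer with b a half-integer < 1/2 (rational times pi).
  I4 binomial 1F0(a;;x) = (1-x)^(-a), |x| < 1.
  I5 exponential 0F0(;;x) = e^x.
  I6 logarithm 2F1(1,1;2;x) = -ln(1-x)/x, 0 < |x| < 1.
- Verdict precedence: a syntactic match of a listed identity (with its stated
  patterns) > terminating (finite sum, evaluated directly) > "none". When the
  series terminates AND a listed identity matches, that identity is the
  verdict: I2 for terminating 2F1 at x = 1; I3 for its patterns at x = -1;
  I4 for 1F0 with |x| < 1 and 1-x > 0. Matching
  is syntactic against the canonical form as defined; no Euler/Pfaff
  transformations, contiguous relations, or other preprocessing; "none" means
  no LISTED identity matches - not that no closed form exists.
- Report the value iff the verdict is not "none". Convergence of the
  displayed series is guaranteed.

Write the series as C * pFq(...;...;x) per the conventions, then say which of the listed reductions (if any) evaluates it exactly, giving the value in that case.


This is 8 * 2F1(-\frac{1}{3}, 1; \frac{14}{3}; 1) in reduced canonical form. Verdict (x = 1): the Gauss summation I1 applies (x = 1: the Gamma ratio telescopes since c-a-b = 4 > 0 and a = 1 in Z>0). Sum: \frac{22}{3}.

First insight: with t_0 = 8, the constant factors (prefactor 8) combine into one prefactor.
Ratio: r(k) = 1 * (k-\frac{1}{3}) (k+1) / [(k+\frac{14}{3}) (k+1)] ; factor over Q: parameters, x = 1, and C = 8.


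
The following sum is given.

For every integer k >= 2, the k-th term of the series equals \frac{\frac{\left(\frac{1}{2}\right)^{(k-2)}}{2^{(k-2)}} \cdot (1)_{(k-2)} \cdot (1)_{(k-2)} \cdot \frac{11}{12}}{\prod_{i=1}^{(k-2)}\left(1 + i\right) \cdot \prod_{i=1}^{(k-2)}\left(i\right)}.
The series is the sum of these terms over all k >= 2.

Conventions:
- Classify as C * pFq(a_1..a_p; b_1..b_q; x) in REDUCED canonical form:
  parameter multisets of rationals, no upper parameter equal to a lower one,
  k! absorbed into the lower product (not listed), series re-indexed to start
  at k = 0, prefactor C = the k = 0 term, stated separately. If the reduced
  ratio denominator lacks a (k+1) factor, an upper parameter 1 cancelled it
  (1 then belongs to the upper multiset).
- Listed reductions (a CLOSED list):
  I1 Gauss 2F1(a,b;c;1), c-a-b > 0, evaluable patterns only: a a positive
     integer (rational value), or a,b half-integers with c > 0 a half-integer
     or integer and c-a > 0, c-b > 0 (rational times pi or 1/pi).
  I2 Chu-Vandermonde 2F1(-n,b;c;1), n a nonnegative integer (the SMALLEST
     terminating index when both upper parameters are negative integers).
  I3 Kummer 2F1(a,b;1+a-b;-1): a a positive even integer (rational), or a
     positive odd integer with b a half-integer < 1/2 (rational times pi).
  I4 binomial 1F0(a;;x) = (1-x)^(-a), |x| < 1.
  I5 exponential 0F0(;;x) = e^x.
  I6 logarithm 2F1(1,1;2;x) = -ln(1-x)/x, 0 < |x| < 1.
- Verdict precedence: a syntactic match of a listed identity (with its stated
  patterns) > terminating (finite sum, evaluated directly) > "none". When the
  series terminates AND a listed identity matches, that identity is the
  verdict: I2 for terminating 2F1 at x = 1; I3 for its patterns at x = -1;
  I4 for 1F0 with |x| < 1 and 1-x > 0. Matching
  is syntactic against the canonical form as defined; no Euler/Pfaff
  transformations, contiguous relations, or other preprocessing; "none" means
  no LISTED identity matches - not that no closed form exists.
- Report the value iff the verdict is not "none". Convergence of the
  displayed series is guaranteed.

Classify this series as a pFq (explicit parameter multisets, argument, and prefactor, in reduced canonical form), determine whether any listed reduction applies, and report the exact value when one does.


Canonical form: C = \frac{11}{12} times 2F1 with upper {1, 1}, lower {2}, x = \frac{1}{4}. Verdict at x = \frac{1}{4}: the logarithmic series (I6) matches (the logarithm: parameters (1,1;2), x = \frac{1}{4}). Sum: \left(-\frac{11}{3}\right) \cdot \ln\left(\frac{3}{4}\right).

The tell: t_0 being \frac{11}{12}, the lower running product (prefactor 11/12) is a rising factorial.
Term ratio: r(k) = \frac{1}{4} * (k+1) (k+1) / [(k+2) (k+1)] - rational; roots negated = parameters, x = \frac{1}{4}, C = \frac{11}{12}.


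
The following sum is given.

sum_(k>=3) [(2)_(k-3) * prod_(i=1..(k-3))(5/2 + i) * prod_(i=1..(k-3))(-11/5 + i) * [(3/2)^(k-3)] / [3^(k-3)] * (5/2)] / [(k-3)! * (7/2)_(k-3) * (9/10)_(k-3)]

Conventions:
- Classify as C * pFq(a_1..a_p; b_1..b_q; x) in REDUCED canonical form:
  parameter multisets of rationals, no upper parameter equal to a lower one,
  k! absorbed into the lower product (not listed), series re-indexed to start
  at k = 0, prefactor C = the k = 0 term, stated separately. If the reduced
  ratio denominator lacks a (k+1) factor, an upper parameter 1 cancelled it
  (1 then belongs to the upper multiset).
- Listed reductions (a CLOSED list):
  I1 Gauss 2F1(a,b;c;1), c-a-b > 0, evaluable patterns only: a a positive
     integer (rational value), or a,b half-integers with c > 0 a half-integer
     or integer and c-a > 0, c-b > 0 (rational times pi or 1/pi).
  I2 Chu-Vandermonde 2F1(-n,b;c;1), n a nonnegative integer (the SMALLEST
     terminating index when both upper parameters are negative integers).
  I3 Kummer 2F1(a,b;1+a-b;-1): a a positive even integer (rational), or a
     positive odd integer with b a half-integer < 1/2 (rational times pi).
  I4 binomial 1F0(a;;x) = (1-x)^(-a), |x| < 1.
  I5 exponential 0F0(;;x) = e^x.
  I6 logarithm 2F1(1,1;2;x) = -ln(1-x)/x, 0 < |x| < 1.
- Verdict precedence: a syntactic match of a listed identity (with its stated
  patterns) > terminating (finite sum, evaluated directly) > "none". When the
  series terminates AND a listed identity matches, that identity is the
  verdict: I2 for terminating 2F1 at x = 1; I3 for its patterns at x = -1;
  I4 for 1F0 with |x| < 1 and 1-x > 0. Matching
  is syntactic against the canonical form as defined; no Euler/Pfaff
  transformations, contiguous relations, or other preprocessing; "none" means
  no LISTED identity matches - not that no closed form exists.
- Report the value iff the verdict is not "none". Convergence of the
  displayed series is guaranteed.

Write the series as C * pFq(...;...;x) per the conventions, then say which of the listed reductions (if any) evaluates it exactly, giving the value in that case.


This is 5/2 * 2F1(-6/5, 2; 9/10; 1/2) in reduced canonical form. Verdict: none - this 2F1 at x = 1/2 matches no listed pattern, and upper {-6/5, 2} holds no stopper.

Structural cue: t_0 being 5/2, the running product (C = 5/2) telescopes to a rising factorial.
Term ratio: r(k) = (1/2) * (k-6/5) (k+2) / [(k+9/10) (k+1)] - poly over poly, x = (1/2) from leading terms; C = 5/2 at k = 0.


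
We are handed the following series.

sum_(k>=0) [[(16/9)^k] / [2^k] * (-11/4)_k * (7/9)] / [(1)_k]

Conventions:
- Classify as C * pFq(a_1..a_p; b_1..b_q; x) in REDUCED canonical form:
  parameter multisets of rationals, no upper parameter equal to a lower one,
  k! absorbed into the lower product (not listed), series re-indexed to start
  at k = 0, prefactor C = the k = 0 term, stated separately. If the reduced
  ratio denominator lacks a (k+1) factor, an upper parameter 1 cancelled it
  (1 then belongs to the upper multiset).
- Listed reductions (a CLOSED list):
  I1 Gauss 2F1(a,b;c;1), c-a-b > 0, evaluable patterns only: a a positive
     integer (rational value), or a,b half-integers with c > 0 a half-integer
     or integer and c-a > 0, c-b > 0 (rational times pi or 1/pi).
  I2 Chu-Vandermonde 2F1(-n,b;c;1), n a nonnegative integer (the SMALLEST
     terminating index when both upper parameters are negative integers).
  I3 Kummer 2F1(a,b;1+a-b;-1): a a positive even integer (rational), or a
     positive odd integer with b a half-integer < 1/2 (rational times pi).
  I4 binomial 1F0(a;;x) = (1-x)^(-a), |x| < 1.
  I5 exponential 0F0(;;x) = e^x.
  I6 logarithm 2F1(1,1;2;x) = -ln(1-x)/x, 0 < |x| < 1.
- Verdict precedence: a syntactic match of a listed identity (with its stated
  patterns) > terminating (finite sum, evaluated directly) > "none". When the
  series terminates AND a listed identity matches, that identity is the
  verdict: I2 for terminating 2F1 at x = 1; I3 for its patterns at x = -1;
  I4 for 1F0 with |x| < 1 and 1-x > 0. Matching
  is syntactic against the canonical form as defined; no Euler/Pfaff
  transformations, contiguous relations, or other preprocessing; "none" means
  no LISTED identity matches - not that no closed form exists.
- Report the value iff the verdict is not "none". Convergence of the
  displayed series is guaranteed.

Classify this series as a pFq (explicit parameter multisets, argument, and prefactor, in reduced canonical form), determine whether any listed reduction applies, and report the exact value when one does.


With C = 7/9: the canonical form is 1F0(-11/4; -; 8/9). Verdict at x = 8/9: binomial (I4) matches (the 1F0 binomial series: exponent 11/4, x = 8/9). Value: (7/9) * (1/9)^(11/4).

First insight: t_0 = 7/9 here, and (1)_k (C = 7/9, x = 8/9) is k! itself.
Term ratio: r(k) = (8/9) * (k-11/4) / [(k+1)] - poly over poly, x = (8/9) from leading terms; C = 7/9 at k = 0.


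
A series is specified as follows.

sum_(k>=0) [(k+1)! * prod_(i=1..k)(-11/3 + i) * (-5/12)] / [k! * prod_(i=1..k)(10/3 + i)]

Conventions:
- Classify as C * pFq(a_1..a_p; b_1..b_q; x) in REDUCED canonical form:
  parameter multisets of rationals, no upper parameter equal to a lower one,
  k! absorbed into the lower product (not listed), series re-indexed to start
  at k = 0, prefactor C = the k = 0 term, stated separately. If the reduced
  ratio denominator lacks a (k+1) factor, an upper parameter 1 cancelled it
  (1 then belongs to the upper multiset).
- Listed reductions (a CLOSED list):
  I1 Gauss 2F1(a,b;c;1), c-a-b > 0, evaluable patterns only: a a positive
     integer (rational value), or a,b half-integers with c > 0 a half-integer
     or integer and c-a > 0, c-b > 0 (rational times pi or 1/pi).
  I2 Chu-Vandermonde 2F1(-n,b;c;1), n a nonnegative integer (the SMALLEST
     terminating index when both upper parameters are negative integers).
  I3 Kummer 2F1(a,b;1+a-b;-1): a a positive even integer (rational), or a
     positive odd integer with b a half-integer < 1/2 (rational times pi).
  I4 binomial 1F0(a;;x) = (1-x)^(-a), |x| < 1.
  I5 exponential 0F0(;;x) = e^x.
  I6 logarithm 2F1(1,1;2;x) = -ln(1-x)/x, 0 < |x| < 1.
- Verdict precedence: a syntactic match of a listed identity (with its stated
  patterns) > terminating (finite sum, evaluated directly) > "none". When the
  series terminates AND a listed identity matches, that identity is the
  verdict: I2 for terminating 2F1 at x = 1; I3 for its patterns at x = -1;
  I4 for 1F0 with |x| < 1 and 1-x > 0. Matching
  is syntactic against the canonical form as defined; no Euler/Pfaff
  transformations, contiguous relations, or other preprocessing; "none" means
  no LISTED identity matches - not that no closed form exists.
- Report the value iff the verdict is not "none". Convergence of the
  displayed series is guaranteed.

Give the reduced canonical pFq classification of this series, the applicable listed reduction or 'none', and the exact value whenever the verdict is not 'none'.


Classification (C = -5/12): 2F1 with upper {-8/3, 2}, lower {13/3}, argument x = 1. Verdict at x = 1: the Gauss summation I1 matches (x = 1: the Gamma ratio telescopes since c-a-b = 5 > 0 and a = 2 in Z>0). Its exact value is -35/324.

First insight: x = 1 and the factorial ratio (C = -5/12) (k+a-1)!/(a-1)! is a rising factorial (a)_k.
Step ratio: r(k) = 1 * (k-8/3) (k+2) / [(k+13/3) (k+1)] ; factor over Q: parameters, x = 1, and C = -5/12.


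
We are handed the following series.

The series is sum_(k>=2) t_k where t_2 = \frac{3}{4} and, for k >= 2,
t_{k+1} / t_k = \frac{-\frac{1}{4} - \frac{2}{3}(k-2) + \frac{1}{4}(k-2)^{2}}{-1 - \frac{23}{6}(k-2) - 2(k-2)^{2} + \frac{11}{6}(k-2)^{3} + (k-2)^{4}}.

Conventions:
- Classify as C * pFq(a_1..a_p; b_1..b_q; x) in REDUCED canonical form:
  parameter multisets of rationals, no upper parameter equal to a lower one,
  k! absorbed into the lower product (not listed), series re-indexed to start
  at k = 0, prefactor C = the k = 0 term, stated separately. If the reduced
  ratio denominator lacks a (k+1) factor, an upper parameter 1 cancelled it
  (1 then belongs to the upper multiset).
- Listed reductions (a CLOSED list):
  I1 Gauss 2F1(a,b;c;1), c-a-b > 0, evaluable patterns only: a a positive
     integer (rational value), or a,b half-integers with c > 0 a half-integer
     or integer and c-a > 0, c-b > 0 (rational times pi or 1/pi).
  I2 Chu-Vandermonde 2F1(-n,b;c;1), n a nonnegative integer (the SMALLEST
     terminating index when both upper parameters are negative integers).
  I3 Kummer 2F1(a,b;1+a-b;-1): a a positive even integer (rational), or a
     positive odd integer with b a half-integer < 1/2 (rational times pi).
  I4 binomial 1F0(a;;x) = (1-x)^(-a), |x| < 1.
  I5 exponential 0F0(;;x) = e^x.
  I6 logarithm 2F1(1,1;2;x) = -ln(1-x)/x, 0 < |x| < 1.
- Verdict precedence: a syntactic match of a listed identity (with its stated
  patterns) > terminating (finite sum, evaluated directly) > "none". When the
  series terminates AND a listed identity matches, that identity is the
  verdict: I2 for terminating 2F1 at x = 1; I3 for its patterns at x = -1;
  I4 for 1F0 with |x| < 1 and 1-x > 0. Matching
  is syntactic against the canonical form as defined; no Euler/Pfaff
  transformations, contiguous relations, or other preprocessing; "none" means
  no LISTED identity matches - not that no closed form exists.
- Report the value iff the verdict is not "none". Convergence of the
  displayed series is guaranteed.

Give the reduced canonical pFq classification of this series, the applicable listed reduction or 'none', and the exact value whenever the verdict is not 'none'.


Reduced: x = \frac{1}{4}, 1F2, upper = {-3}, lower = {-\frac{3}{2}, 2}, C = \frac{3}{4}. Verdict: terminating - the sum ends at index 3 because -3 is a negative integer; exact evaluation follows. Exact value: \frac{743}{768}.

Key observation: t_0 being \frac{3}{4}, roots of the ratio polynomials (prefactor 3/4) are the negated parameters.
Ratio: r(k) = \frac{1}{4} * (k-3) / [(k-\frac{3}{2}) (k+2) (k+1)] - rational in k. x = \frac{1}{4}; t_0 = \frac{3}{4}; negate the roots.


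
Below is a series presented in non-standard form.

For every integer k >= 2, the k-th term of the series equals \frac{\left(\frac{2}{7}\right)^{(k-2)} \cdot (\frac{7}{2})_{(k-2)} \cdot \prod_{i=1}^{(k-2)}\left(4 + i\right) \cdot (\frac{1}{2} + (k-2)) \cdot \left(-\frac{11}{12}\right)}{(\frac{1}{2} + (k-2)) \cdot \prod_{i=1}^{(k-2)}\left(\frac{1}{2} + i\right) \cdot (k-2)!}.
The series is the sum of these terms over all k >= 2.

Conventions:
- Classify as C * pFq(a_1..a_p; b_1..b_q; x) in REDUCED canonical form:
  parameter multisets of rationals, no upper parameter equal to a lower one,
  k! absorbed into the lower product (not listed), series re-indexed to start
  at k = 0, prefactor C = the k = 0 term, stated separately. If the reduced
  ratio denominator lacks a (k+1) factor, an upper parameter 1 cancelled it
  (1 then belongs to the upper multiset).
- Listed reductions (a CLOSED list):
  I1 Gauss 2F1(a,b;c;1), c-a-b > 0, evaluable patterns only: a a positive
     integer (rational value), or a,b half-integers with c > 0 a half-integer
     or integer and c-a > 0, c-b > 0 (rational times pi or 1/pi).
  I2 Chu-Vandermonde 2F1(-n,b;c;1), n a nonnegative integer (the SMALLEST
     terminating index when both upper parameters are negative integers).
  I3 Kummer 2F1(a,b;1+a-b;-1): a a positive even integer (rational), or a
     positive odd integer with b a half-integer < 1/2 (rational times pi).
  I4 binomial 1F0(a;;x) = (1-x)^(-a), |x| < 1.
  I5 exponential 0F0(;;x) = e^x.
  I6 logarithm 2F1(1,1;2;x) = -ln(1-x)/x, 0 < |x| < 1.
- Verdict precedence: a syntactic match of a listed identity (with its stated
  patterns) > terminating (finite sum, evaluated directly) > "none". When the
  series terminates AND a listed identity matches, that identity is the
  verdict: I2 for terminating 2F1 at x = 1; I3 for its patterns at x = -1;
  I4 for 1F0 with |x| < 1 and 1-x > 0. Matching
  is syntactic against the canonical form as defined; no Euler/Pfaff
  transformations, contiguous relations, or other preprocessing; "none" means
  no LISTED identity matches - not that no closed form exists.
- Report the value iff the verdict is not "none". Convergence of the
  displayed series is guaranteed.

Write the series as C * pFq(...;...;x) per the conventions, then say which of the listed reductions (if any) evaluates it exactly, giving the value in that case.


Canonical form: C = -\frac{11}{12} times 2F1 with upper {\frac{7}{2}, 5}, lower {\frac{3}{2}}, x = \frac{2}{7}. Verdict: none - this 2F1 at x = \frac{2}{7} matches no listed pattern, and upper {\frac{7}{2}, 5} holds no stopper.

The tell: t_0 being -\frac{11}{12}, the running product (C = -11/12) telescopes to a rising factorial.
Step ratio: r(k) = \frac{2}{7} * (k+\frac{7}{2}) (k+5) / [(k+\frac{3}{2}) (k+1)] - poly over poly, x = \frac{2}{7} from leading terms; C = -\frac{11}{12} at k = 0.
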